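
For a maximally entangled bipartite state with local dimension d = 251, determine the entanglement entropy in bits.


For a maximally entangled state in d x d:
S = log2(d) = log2(251)
= 7.9715

7.9715


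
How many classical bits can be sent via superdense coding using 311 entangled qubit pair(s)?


Superdense coding allows 2 classical bits per shared entangled pair.
311 pair(s) -> 2 * 311 = 622 classical bits

622


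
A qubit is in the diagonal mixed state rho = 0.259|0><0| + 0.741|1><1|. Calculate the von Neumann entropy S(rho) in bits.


S = -p*log2(p) - (1-p)*log2(1-p)
p = 0.2590, 1-p = 0.7410
= -0.2590 * log2(0.2590) - 0.7410 * log2(0.7410)
= -(-0.5048) - (-0.3204)
= 0.8252

0.8252


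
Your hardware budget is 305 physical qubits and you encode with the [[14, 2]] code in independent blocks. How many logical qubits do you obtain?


Each code block uses 14 physical qubits for 2 logical qubit(s).
Number of complete blocks = floor(305 / 14) = 21
Logical qubits = 21 * 2
= 42

42


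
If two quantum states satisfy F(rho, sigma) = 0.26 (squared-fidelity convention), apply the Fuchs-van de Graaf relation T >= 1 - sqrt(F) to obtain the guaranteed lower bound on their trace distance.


Fuchs-van de Graaf (squared-fidelity convention): 1 - sqrt(F) <= T <= sqrt(1 - F).
Lower bound: T >= 1 - sqrt(F)
sqrt(F) = sqrt(0.26) = 0.5099
T >= 1 - 0.5099
T >= 0.4901

0.4901


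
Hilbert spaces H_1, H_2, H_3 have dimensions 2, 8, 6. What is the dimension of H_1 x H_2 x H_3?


dim(H_1 x H_2 x H_3) = 2 * 8 * 6
= 16 * 6
= 96

96


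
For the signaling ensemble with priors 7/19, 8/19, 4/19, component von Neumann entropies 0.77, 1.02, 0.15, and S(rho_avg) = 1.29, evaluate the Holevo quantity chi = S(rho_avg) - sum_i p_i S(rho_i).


chi = S(rho) - sum_i p_i * S(rho_i)
Weighted entropy = 7/19 * 0.77 + 8/19 * 1.02 + 4/19 * 0.15
= 0.7447
chi = 1.29 - 0.7447
= 0.5453

0.5453


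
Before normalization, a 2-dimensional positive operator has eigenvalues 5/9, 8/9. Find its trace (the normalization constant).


tr(M) = sum of eigenvalues
= 5/9 + 8/9
= 13/9
= 1.4444

1.4444


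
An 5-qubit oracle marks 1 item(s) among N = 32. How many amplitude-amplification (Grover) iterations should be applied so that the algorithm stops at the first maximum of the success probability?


After j Grover iterations the success probability is P(j) = sin^2((2j+1)*theta), where sin(theta) = sqrt(k/N).
N = 2^5 = 32, k = 1
sin(theta) = sqrt(k/N) = 0.1767766953
theta = arcsin(sqrt(k/N)) = 0.1777106008 rad
P(j) reaches its first maximum when (2j+1)*theta is as close as possible to pi/2, i.e. j = round(pi/(4*theta) - 1/2).
pi/(4*theta) - 1/2 = 3.9195
(For comparison, the common estimate pi/4 * sqrt(N/k) = 4.4429; the exact maximiser is used here.)
Optimal iterations = 4

4


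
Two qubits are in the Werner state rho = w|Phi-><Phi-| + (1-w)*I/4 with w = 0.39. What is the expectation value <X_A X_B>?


|Phi-> = (|00> - |11>)/sqrt(2)
For the pure Bell state, <X_A X_B> = -1 (Bell-state Pauli correlator).
The maximally-mixed part I/4 has tr(I/4 * P tensor P) = 0 for any traceless Pauli P.
So <X_A X_B>_rho = w * (-1) + (1 - w) * 0
= 0.39 * (-1)
= -0.3900

-0.3900


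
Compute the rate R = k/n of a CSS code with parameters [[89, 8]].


Code rate R = k/n
= 8/89
= 0.0899

0.0899


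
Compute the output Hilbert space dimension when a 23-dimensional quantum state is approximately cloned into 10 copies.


Output space = H^(tensor 10) where dim(H) = 23
dim = 23^10
= 529 (after 2 factors)
= 12167 (after 3 factors)
= 279841 (after 4 factors)
= 6436343 (after 5 factors)
= 148035889 (after 6 factors)
= 3404825447 (after 7 factors)
= 78310985281 (after 8 factors)
= 1801152661463 (after 9 factors)
= 41426511213649 (after 10 factors)
= 41426511213649

41426511213649


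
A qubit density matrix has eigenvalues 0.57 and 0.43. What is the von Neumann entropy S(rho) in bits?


S = -p*log2(p) - (1-p)*log2(1-p)
p = 0.5700, 1-p = 0.4300
= -0.5700 * log2(0.5700) - 0.4300 * log2(0.4300)
= -(-0.4623) - (-0.5236)
= 0.9858

0.9858


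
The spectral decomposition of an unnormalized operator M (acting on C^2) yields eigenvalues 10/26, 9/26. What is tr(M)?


tr(M) = sum of eigenvalues
= 10/26 + 9/26
= 19/26
= 0.7308

0.7308


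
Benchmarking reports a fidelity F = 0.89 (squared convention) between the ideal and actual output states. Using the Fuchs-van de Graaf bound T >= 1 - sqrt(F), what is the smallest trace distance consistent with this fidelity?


Fuchs-van de Graaf (squared-fidelity convention): 1 - sqrt(F) <= T <= sqrt(1 - F).
Lower bound: T >= 1 - sqrt(F)
sqrt(F) = sqrt(0.89) = 0.9434
T >= 1 - 0.9434
T >= 0.0566

0.0566


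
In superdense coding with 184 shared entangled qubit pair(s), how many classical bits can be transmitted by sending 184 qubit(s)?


Superdense coding allows 2 classical bits per shared entangled pair.
184 pair(s) -> 2 * 184 = 368 classical bits

368


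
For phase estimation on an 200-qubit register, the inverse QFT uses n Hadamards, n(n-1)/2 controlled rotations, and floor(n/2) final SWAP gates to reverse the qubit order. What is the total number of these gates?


Hadamard gates: 200
Controlled rotations: n*(n-1)/2 = 200*199/2 = 19900
SWAP gates: floor(n/2) = floor(200/2) = 100
Total = 200 + 19900 + 100
= 20200

20200


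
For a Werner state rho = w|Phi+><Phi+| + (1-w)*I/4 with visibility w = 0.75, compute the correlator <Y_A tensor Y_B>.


|Phi+> = (|00> + |11>)/sqrt(2)
For the pure Bell state, <Y_A Y_B> = -1 (Bell-state Pauli correlator).
The maximally-mixed part I/4 has tr(I/4 * P tensor P) = 0 for any traceless Pauli P.
So <Y_A Y_B>_rho = w * (-1) + (1 - w) * 0
= 0.75 * (-1)
= -0.7500

-0.7500


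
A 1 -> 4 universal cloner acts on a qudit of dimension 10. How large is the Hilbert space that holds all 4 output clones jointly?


Output space = H^(tensor 4) where dim(H) = 10
dim = 10^4
= 100 (after 2 factors)
= 1000 (after 3 factors)
= 10000 (after 4 factors)
= 10000

10000


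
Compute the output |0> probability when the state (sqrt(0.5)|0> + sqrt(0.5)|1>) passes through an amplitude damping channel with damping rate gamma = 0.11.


For amplitude damping with parameter gamma on state sqrt(a)|0> + sqrt(b)|1>:
alpha^2 = 0.5, beta^2 = 0.5
P(|0>) = alpha^2 + gamma * beta^2
= 0.5 + 0.11 * 0.5
= 0.5 + 0.0550
= 0.5550

0.5550


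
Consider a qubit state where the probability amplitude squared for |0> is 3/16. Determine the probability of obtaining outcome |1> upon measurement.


|alpha|^2 = 3/16 = 0.1875
|beta|^2 = 1 - 3/16 = 13/16 = 0.8125
P(|1>) = |beta|^2 = 0.8125

0.8125


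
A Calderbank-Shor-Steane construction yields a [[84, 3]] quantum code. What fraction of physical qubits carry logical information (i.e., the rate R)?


Code rate R = k/n
= 3/84
= 0.0357

0.0357


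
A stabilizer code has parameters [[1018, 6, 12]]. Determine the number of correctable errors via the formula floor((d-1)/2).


Code parameters: [[1018, 6, 12]], distance d = 12.
Number of correctable errors = floor((d-1)/2)
= floor((12 - 1)/2)
= floor(11/2)
= 5

5


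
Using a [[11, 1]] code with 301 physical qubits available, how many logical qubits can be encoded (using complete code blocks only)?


Each code block uses 11 physical qubits for 1 logical qubit(s).
Number of complete blocks = floor(301 / 11) = 27
Logical qubits = 27 * 1
= 27

27


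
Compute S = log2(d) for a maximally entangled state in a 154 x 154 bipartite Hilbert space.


For a maximally entangled state in d x d:
S = log2(d) = log2(154)
= 7.2668

7.2668


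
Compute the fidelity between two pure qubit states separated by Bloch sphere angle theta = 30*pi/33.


For states separated by angle theta on Bloch sphere:
F = cos^2(theta/2)
theta = 30*pi/33 = 2.8560
theta/2 = 1.4280
cos(theta/2) = 0.1423
F = 0.0203

0.0203


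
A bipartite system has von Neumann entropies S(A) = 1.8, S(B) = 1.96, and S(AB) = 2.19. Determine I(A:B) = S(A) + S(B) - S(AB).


I(A:B) = S(A) + S(B) - S(AB)
= 1.8 + 1.96 - 2.19
= 1.5700

1.5700


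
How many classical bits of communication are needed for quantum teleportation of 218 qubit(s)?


Quantum teleportation requires 2 classical bits per qubit teleported.
218 qubit(s) -> 2 * 218 = 436 classical bits

436


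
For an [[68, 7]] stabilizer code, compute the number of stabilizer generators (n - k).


For an [[n,k]] stabilizer code:
Number of stabilizer generators = n - k
= 68 - 7
= 61

61


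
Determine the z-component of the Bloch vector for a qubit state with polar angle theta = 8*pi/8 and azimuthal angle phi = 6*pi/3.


theta = 3.1416, phi = 6.2832
r_z = cos(theta) = -1.0000

-1.0000


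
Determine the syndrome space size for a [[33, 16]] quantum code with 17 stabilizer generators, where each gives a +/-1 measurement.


Each stabilizer generator gives a binary (+1 or -1) measurement outcome.
With 17 independent generators:
Total syndromes = 2^17
= 131072

131072


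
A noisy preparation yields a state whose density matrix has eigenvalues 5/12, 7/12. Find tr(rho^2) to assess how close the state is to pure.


tr(rho^2) = sum of eigenvalues squared
= (5/12)^2 + (7/12)^2
= (25 + 49) / 144
= 74/144
= 0.5139

0.5139


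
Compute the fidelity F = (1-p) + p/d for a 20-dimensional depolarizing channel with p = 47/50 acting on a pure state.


F = (1-p) + p/d
= (1 - 0.9400) + 0.9400/20
= 0.0600 + 0.0470
= 0.1070

0.1070


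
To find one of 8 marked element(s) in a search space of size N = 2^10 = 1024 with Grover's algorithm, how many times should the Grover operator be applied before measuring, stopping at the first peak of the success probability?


After j Grover iterations the success probability is P(j) = sin^2((2j+1)*theta), where sin(theta) = sqrt(k/N).
N = 2^10 = 1024, k = 8
sin(theta) = sqrt(k/N) = 0.08838834765
theta = arcsin(sqrt(k/N)) = 0.08850384314 rad
P(j) reaches its first maximum when (2j+1)*theta is as close as possible to pi/2, i.e. j = round(pi/(4*theta) - 1/2).
pi/(4*theta) - 1/2 = 8.3742
(For comparison, the common estimate pi/4 * sqrt(N/k) = 8.8858; the exact maximiser is used here.)
Optimal iterations = 8

8


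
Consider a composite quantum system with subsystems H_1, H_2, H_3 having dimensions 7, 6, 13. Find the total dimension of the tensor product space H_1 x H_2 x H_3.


dim(H_1 x H_2 x H_3) = 7 * 6 * 13
= 42 * 13
= 546

546


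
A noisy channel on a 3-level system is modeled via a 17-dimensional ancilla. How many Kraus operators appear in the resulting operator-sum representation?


Tracing out the environment in an orthonormal basis {|i>_E} gives Kraus operators K_i = <i|_E U |0>_E.
Number of Kraus operators = dim(H_env) = d_env
= 17

17


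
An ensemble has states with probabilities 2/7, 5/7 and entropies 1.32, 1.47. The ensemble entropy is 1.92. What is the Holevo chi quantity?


chi = S(rho) - sum_i p_i * S(rho_i)
Weighted entropy = 2/7 * 1.32 + 5/7 * 1.47
= 1.4271
chi = 1.92 - 1.4271
= 0.4929

0.4929


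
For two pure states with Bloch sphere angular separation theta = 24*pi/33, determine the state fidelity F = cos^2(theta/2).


For states separated by angle theta on Bloch sphere:
F = cos^2(theta/2)
theta = 24*pi/33 = 2.2848
theta/2 = 1.1424
cos(theta/2) = 0.4154
F = 0.1726

0.1726


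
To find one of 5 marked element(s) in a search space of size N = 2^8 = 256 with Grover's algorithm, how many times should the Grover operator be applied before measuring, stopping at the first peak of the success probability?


After j Grover iterations the success probability is P(j) = sin^2((2j+1)*theta), where sin(theta) = sqrt(k/N).
N = 2^8 = 256, k = 5
sin(theta) = sqrt(k/N) = 0.1397542486
theta = arcsin(sqrt(k/N)) = 0.1402132233 rad
P(j) reaches its first maximum when (2j+1)*theta is as close as possible to pi/2, i.e. j = round(pi/(4*theta) - 1/2).
pi/(4*theta) - 1/2 = 5.1015
(For comparison, the common estimate pi/4 * sqrt(N/k) = 5.6199; the exact maximiser is used here.)
Optimal iterations = 5

5


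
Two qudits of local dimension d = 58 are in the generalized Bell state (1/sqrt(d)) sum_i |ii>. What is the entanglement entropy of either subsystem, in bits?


For a maximally entangled state in d x d:
S = log2(d) = log2(58)
= 5.8580

5.8580


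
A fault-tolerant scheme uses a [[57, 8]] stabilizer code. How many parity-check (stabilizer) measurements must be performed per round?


For an [[n,k]] stabilizer code:
Number of stabilizer generators = n - k
= 57 - 8
= 49

49


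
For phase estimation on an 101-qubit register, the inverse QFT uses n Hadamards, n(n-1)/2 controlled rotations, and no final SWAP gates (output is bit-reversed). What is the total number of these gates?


Hadamard gates: 101
Controlled rotations: n*(n-1)/2 = 101*100/2 = 5050
SWAP gates: 0 (omitted)
Total = 101 + 5050
= 5151

5151


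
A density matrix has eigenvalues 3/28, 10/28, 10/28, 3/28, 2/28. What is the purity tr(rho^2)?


tr(rho^2) = sum of eigenvalues squared
= (3/28)^2 + (10/28)^2 + (10/28)^2 + (3/28)^2 + (2/28)^2
= (9 + 100 + 100 + 9 + 4) / 784
= 222/784
= 0.2832

0.2832


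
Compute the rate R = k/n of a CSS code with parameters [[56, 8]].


Code rate R = k/n
= 8/56
= 0.1429

0.1429


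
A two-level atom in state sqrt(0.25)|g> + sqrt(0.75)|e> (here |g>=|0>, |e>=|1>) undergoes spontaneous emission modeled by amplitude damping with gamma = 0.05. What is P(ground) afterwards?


For amplitude damping with parameter gamma on state sqrt(a)|0> + sqrt(b)|1>:
alpha^2 = 0.25, beta^2 = 0.75
P(|0>) = alpha^2 + gamma * beta^2
= 0.25 + 0.05 * 0.75
= 0.25 + 0.0375
= 0.2875

0.2875


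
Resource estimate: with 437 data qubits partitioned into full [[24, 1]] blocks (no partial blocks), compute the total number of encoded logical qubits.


Each code block uses 24 physical qubits for 1 logical qubit(s).
Number of complete blocks = floor(437 / 24) = 18
Logical qubits = 18 * 1
= 18

18


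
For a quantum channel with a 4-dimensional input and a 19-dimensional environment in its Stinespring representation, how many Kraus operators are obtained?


Tracing out the environment in an orthonormal basis {|i>_E} gives Kraus operators K_i = <i|_E U |0>_E.
Number of Kraus operators = dim(H_env) = d_env
= 19

19


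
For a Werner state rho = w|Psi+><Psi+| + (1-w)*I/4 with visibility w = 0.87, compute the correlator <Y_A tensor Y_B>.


|Psi+> = (|01> + |10>)/sqrt(2)
For the pure Bell state, <Y_A Y_B> = +1 (Bell-state Pauli correlator).
The maximally-mixed part I/4 has tr(I/4 * P tensor P) = 0 for any traceless Pauli P.
So <Y_A Y_B>_rho = w * (+1) + (1 - w) * 0
= 0.87 * (+1)
= 0.8700

0.8700


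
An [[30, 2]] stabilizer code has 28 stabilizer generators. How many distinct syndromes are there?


Each stabilizer generator gives a binary (+1 or -1) measurement outcome.
With 28 independent generators:
Total syndromes = 2^28
= 268435456

268435456


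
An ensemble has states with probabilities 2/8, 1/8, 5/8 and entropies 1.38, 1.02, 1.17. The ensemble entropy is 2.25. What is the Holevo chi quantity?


chi = S(rho) - sum_i p_i * S(rho_i)
Weighted entropy = 2/8 * 1.38 + 1/8 * 1.02 + 5/8 * 1.17
= 1.2037
chi = 2.25 - 1.2037
= 1.0463

1.0463


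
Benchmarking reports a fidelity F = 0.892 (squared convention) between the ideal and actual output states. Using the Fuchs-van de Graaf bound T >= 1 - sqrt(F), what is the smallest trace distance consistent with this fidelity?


Fuchs-van de Graaf (squared-fidelity convention): 1 - sqrt(F) <= T <= sqrt(1 - F).
Lower bound: T >= 1 - sqrt(F)
sqrt(F) = sqrt(0.892) = 0.9445
T >= 1 - 0.9445
T >= 0.0555

0.0555


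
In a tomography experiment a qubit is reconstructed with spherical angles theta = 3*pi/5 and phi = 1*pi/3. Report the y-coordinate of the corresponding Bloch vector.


theta = 1.8850, phi = 1.0472
r_y = sin(theta)*sin(phi) = 0.9511 * 0.8660
r_y = 0.8236

0.8236


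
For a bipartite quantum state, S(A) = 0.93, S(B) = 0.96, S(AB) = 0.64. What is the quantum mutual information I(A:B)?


I(A:B) = S(A) + S(B) - S(AB)
= 0.93 + 0.96 - 0.64
= 1.2500

1.2500


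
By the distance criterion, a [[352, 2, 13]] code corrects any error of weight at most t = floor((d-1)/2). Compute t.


Code parameters: [[352, 2, 13]], distance d = 13.
Number of correctable errors = floor((d-1)/2)
= floor((13 - 1)/2)
= floor(12/2)
= 6

6


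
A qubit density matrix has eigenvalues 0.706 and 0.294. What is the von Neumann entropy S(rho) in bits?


S = -p*log2(p) - (1-p)*log2(1-p)
p = 0.7060, 1-p = 0.2940
= -0.7060 * log2(0.7060) - 0.2940 * log2(0.2940)
= -(-0.3546) - (-0.5192)
= 0.8738

0.8738


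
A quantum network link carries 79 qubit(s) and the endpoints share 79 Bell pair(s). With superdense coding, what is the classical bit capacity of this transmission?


Superdense coding allows 2 classical bits per shared entangled pair.
79 pair(s) -> 2 * 79 = 158 classical bits

158


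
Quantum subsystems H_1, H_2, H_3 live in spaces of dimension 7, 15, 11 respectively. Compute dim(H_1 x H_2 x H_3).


dim(H_1 x H_2 x H_3) = 7 * 15 * 11
= 105 * 11
= 1155

1155


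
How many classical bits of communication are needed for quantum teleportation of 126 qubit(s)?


Quantum teleportation requires 2 classical bits per qubit teleported.
126 qubit(s) -> 2 * 126 = 252 classical bits

252


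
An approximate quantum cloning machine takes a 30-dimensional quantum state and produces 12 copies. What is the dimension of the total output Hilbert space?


Output space = H^(tensor 12) where dim(H) = 30
dim = 30^12
= 900 (after 2 factors)
= 27000 (after 3 factors)
= 810000 (after 4 factors)
= 24300000 (after 5 factors)
= 729000000 (after 6 factors)
= 21870000000 (after 7 factors)
= 656100000000 (after 8 factors)
= 19683000000000 (after 9 factors)
= 590490000000000 (after 10 factors)
= 17714700000000000 (after 11 factors)
= 531441000000000000 (after 12 factors)
= 531441000000000000

531441000000000000


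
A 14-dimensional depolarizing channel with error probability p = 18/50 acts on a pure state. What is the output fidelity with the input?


F = (1-p) + p/d
= (1 - 0.3600) + 0.3600/14
= 0.6400 + 0.0257
= 0.6657

0.6657


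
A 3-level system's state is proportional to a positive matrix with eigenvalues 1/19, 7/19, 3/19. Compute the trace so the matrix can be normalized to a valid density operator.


tr(M) = sum of eigenvalues
= 1/19 + 7/19 + 3/19
= 11/19
= 0.5789

0.5789


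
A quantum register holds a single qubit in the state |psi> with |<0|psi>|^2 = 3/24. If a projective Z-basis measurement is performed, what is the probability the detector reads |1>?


|alpha|^2 = 3/24 = 0.1250
|beta|^2 = 1 - 3/24 = 21/24 = 0.8750
P(|1>) = |beta|^2 = 0.8750

0.8750


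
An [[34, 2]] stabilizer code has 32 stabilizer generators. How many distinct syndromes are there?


Each stabilizer generator gives a binary (+1 or -1) measurement outcome.
With 32 independent generators:
Total syndromes = 2^32
= 4294967296

4294967296


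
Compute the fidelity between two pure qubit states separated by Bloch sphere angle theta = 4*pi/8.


For states separated by angle theta on Bloch sphere:
F = cos^2(theta/2)
theta = 4*pi/8 = 1.5708
theta/2 = 0.7854
cos(theta/2) = 0.7071
F = 0.5000

0.5000


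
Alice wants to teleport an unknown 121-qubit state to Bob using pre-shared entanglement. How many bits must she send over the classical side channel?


Quantum teleportation requires 2 classical bits per qubit teleported.
121 qubit(s) -> 2 * 121 = 242 classical bits

242


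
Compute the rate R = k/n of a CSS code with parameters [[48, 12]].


Code rate R = k/n
= 12/48
= 0.2500

0.2500


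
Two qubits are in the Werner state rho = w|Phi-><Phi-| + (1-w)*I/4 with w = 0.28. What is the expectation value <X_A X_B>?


|Phi-> = (|00> - |11>)/sqrt(2)
For the pure Bell state, <X_A X_B> = -1 (Bell-state Pauli correlator).
The maximally-mixed part I/4 has tr(I/4 * P tensor P) = 0 for any traceless Pauli P.
So <X_A X_B>_rho = w * (-1) + (1 - w) * 0
= 0.28 * (-1)
= -0.2800

-0.2800


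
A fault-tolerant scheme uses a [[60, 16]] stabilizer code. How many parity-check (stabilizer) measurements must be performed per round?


For an [[n,k]] stabilizer code:
Number of stabilizer generators = n - k
= 60 - 16
= 44

44


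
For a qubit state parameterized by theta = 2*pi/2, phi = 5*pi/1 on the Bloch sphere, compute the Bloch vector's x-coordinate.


theta = 3.1416, phi = 15.7080
r_x = sin(theta)*cos(phi) = 0.0000 * -1.0000
r_x = 0.0000

0.0000


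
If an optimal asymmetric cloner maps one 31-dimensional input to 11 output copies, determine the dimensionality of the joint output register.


Output space = H^(tensor 11) where dim(H) = 31
dim = 31^11
= 961 (after 2 factors)
= 29791 (after 3 factors)
= 923521 (after 4 factors)
= 28629151 (after 5 factors)
= 887503681 (after 6 factors)
= 27512614111 (after 7 factors)
= 852891037441 (after 8 factors)
= 26439622160671 (after 9 factors)
= 819628286980801 (after 10 factors)
= 25408476896404831 (after 11 factors)
= 25408476896404831

25408476896404831


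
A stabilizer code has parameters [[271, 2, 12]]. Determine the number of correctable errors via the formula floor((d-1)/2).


Code parameters: [[271, 2, 12]], distance d = 12.
Number of correctable errors = floor((d-1)/2)
= floor((12 - 1)/2)
= floor(11/2)
= 5

5


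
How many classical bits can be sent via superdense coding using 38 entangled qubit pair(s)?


Superdense coding allows 2 classical bits per shared entangled pair.
38 pair(s) -> 2 * 38 = 76 classical bits

76


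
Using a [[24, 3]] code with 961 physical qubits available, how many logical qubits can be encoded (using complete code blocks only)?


Each code block uses 24 physical qubits for 3 logical qubit(s).
Number of complete blocks = floor(961 / 24) = 40
Logical qubits = 40 * 3
= 120

120


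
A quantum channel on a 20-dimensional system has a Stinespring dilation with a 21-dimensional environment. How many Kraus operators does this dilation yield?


Tracing out the environment in an orthonormal basis {|i>_E} gives Kraus operators K_i = <i|_E U |0>_E.
Number of Kraus operators = dim(H_env) = d_env
= 21

21


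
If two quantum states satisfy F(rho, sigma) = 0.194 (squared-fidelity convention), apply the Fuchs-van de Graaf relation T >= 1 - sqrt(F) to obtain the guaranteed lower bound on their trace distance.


Fuchs-van de Graaf (squared-fidelity convention): 1 - sqrt(F) <= T <= sqrt(1 - F).
Lower bound: T >= 1 - sqrt(F)
sqrt(F) = sqrt(0.194) = 0.4405
T >= 1 - 0.4405
T >= 0.5595

0.5595


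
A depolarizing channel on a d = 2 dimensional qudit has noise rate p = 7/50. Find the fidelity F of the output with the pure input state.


F = (1-p) + p/d
= (1 - 0.1400) + 0.1400/2
= 0.8600 + 0.0700
= 0.9300

0.9300


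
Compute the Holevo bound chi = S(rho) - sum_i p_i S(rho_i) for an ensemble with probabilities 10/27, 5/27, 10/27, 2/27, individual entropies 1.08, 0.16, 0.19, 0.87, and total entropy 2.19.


chi = S(rho) - sum_i p_i * S(rho_i)
Weighted entropy = 10/27 * 1.08 + 5/27 * 0.16 + 10/27 * 0.19 + 2/27 * 0.87
= 0.5644
chi = 2.19 - 0.5644
= 1.6256

1.6256


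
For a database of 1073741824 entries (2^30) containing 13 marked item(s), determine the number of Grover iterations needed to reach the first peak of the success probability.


After j Grover iterations the success probability is P(j) = sin^2((2j+1)*theta), where sin(theta) = sqrt(k/N).
N = 2^30 = 1073741824, k = 13
sin(theta) = sqrt(k/N) = 0.0001100326927
theta = arcsin(sqrt(k/N)) = 0.000110032693 rad
P(j) reaches its first maximum when (2j+1)*theta is as close as possible to pi/2, i.e. j = round(pi/(4*theta) - 1/2).
pi/(4*theta) - 1/2 = 7137.3619
(For comparison, the common estimate pi/4 * sqrt(N/k) = 7137.8619; the exact maximiser is used here.)
Optimal iterations = 7137

7137


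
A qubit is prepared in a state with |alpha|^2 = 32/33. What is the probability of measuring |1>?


|alpha|^2 = 32/33 = 0.9697
|beta|^2 = 1 - 32/33 = 1/33 = 0.0303
P(|1>) = |beta|^2 = 0.0303

0.0303


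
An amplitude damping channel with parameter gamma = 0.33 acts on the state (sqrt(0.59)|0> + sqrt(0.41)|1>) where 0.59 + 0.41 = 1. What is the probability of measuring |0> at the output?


For amplitude damping with parameter gamma on state sqrt(a)|0> + sqrt(b)|1>:
alpha^2 = 0.59, beta^2 = 0.41
P(|0>) = alpha^2 + gamma * beta^2
= 0.59 + 0.33 * 0.41
= 0.59 + 0.1353
= 0.7253

0.7253


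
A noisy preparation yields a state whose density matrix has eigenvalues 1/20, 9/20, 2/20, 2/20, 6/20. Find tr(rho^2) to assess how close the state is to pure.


tr(rho^2) = sum of eigenvalues squared
= (1/20)^2 + (9/20)^2 + (2/20)^2 + (2/20)^2 + (6/20)^2
= (1 + 81 + 4 + 4 + 36) / 400
= 126/400
= 0.3150

0.3150


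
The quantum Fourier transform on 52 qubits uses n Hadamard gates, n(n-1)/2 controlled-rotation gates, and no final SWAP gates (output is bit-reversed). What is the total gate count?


Hadamard gates: 52
Controlled rotations: n*(n-1)/2 = 52*51/2 = 1326
SWAP gates: 0 (omitted)
Total = 52 + 1326
= 1378

1378


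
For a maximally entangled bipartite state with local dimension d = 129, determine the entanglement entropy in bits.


For a maximally entangled state in d x d:
S = log2(d) = log2(129)
= 7.0112

7.0112


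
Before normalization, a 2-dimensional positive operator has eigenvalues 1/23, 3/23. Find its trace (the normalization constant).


tr(M) = sum of eigenvalues
= 1/23 + 3/23
= 4/23
= 0.1739

0.1739


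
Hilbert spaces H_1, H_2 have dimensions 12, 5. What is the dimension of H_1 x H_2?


dim(H_1 x H_2) = 12 * 5
= 60

60


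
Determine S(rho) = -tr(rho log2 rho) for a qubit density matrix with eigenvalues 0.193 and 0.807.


S = -p*log2(p) - (1-p)*log2(1-p)
p = 0.1930, 1-p = 0.8070
= -0.1930 * log2(0.1930) - 0.8070 * log2(0.8070)
= -(-0.4581) - (-0.2497)
= 0.7077

0.7077


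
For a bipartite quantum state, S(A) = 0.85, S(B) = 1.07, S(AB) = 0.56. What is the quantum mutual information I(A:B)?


I(A:B) = S(A) + S(B) - S(AB)
= 0.85 + 1.07 - 0.56
= 1.3600

1.3600


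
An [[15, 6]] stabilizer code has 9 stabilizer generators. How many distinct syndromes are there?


Each stabilizer generator gives a binary (+1 or -1) measurement outcome.
With 9 independent generators:
Total syndromes = 2^9
= 512

512


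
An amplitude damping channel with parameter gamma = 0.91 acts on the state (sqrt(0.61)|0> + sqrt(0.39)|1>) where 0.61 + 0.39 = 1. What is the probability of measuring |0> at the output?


For amplitude damping with parameter gamma on state sqrt(a)|0> + sqrt(b)|1>:
alpha^2 = 0.61, beta^2 = 0.39
P(|0>) = alpha^2 + gamma * beta^2
= 0.61 + 0.91 * 0.39
= 0.61 + 0.3549
= 0.9649

0.9649


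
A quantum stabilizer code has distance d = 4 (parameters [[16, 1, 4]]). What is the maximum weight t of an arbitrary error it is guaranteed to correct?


Code parameters: [[16, 1, 4]], distance d = 4.
Number of correctable errors = floor((d-1)/2)
= floor((4 - 1)/2)
= floor(3/2)
= 1

1


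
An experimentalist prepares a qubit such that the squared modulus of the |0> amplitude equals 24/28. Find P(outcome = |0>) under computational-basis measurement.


|alpha|^2 = 24/28 = 0.8571
|beta|^2 = 1 - 24/28 = 4/28 = 0.1429
P(|0>) = |alpha|^2 = 0.8571

0.8571


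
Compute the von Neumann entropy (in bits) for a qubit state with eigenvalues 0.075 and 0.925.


S = -p*log2(p) - (1-p)*log2(1-p)
p = 0.0750, 1-p = 0.9250
= -0.0750 * log2(0.0750) - 0.9250 * log2(0.9250)
= -(-0.2803) - (-0.1040)
= 0.3843

0.3843


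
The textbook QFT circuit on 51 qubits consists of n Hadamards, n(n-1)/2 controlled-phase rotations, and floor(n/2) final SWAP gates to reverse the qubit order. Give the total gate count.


Hadamard gates: 51
Controlled rotations: n*(n-1)/2 = 51*50/2 = 1275
SWAP gates: floor(n/2) = floor(51/2) = 25
Total = 51 + 1275 + 25
= 1351

1351


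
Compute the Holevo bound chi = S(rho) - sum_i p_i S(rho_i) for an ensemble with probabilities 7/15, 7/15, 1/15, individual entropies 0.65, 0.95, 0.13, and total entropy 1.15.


chi = S(rho) - sum_i p_i * S(rho_i)
Weighted entropy = 7/15 * 0.65 + 7/15 * 0.95 + 1/15 * 0.13
= 0.7553
chi = 1.15 - 0.7553
= 0.3947

0.3947


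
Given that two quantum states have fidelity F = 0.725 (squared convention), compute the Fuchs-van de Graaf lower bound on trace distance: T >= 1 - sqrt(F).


Fuchs-van de Graaf (squared-fidelity convention): 1 - sqrt(F) <= T <= sqrt(1 - F).
Lower bound: T >= 1 - sqrt(F)
sqrt(F) = sqrt(0.725) = 0.8515
T >= 1 - 0.8515
T >= 0.1485

0.1485


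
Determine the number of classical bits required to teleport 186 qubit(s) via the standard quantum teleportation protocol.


Quantum teleportation requires 2 classical bits per qubit teleported.
186 qubit(s) -> 2 * 186 = 372 classical bits

372


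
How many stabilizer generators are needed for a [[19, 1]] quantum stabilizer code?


For an [[n,k]] stabilizer code:
Number of stabilizer generators = n - k
= 19 - 1
= 18

18


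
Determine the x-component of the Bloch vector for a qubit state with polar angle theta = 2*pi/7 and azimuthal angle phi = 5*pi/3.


theta = 0.8976, phi = 5.2360
r_x = sin(theta)*cos(phi) = 0.7818 * 0.5000
r_x = 0.3909

0.3909


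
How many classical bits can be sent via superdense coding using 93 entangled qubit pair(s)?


Superdense coding allows 2 classical bits per shared entangled pair.
93 pair(s) -> 2 * 93 = 186 classical bits

186


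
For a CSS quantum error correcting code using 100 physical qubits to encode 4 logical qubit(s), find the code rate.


Code rate R = k/n
= 4/100
= 0.0400

0.0400


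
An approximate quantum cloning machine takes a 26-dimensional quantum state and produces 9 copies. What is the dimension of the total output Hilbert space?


Output space = H^(tensor 9) where dim(H) = 26
dim = 26^9
= 676 (after 2 factors)
= 17576 (after 3 factors)
= 456976 (after 4 factors)
= 11881376 (after 5 factors)
= 308915776 (after 6 factors)
= 8031810176 (after 7 factors)
= 208827064576 (after 8 factors)
= 5429503678976 (after 9 factors)
= 5429503678976

5429503678976


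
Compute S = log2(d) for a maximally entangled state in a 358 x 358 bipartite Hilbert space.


For a maximally entangled state in d x d:
S = log2(d) = log2(358)
= 8.4838

8.4838


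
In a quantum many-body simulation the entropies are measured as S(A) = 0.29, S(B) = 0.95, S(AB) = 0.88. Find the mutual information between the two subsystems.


I(A:B) = S(A) + S(B) - S(AB)
= 0.29 + 0.95 - 0.88
= 0.3600

0.3600


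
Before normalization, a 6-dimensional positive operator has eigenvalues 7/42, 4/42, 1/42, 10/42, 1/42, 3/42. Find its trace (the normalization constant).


tr(M) = sum of eigenvalues
= 7/42 + 4/42 + 1/42 + 10/42 + 1/42 + 3/42
= 26/42
= 0.6190

0.6190


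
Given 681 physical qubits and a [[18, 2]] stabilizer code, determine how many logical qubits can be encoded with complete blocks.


Each code block uses 18 physical qubits for 2 logical qubit(s).
Number of complete blocks = floor(681 / 18) = 37
Logical qubits = 37 * 2
= 74

74


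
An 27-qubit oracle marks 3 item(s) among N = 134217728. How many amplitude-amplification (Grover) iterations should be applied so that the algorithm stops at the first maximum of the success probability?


After j Grover iterations the success probability is P(j) = sin^2((2j+1)*theta), where sin(theta) = sqrt(k/N).
N = 2^27 = 134217728, k = 3
sin(theta) = sqrt(k/N) = 0.0001495049892
theta = arcsin(sqrt(k/N)) = 0.0001495049897 rad
P(j) reaches its first maximum when (2j+1)*theta is as close as possible to pi/2, i.e. j = round(pi/(4*theta) - 1/2).
pi/(4*theta) - 1/2 = 5252.8241
(For comparison, the common estimate pi/4 * sqrt(N/k) = 5253.3241; the exact maximiser is used here.)
Optimal iterations = 5253

5253


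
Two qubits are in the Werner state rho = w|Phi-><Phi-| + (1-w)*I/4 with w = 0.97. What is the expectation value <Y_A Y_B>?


|Phi-> = (|00> - |11>)/sqrt(2)
For the pure Bell state, <Y_A Y_B> = +1 (Bell-state Pauli correlator).
The maximally-mixed part I/4 has tr(I/4 * P tensor P) = 0 for any traceless Pauli P.
So <Y_A Y_B>_rho = w * (+1) + (1 - w) * 0
= 0.97 * (+1)
= 0.9700

0.9700


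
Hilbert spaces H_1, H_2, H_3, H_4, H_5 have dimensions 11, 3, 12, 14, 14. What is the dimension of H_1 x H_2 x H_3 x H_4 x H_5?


dim(H_1 x H_2 x H_3 x H_4 x H_5) = 11 * 3 * 12 * 14 * 14
= 33 * 12 * 14 * 14
= 396 * 14 * 14
= 5544 * 14
= 77616

77616


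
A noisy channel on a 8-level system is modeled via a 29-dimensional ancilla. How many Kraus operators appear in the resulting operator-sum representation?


Tracing out the environment in an orthonormal basis {|i>_E} gives Kraus operators K_i = <i|_E U |0>_E.
Number of Kraus operators = dim(H_env) = d_env
= 29

29


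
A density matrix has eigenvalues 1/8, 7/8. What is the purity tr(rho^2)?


tr(rho^2) = sum of eigenvalues squared
= (1/8)^2 + (7/8)^2
= (1 + 49) / 64
= 50/64
= 0.7812

0.7812


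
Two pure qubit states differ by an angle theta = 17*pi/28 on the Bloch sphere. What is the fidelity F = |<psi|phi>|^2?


For states separated by angle theta on Bloch sphere:
F = cos^2(theta/2)
theta = 17*pi/28 = 1.9074
theta/2 = 0.9537
cos(theta/2) = 0.5787
F = 0.3349

0.3349


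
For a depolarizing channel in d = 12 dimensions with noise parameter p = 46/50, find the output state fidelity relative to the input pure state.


F = (1-p) + p/d
= (1 - 0.9200) + 0.9200/12
= 0.0800 + 0.0767
= 0.1567

0.1567


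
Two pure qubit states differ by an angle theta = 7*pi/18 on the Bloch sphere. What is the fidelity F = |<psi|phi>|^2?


For states separated by angle theta on Bloch sphere:
F = cos^2(theta/2)
theta = 7*pi/18 = 1.2217
theta/2 = 0.6109
cos(theta/2) = 0.8192
F = 0.6710

0.6710


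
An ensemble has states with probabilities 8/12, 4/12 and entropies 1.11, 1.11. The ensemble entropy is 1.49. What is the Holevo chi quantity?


chi = S(rho) - sum_i p_i * S(rho_i)
Weighted entropy = 8/12 * 1.11 + 4/12 * 1.11
= 1.1100
chi = 1.49 - 1.1100
= 0.3800

0.3800


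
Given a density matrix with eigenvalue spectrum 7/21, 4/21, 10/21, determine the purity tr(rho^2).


tr(rho^2) = sum of eigenvalues squared
= (7/21)^2 + (4/21)^2 + (10/21)^2
= (49 + 16 + 100) / 441
= 165/441
= 0.3741

0.3741


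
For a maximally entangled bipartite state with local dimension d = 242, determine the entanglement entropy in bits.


For a maximally entangled state in d x d:
S = log2(d) = log2(242)
= 7.9189

7.9189


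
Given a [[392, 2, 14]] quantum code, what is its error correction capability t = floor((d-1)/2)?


Code parameters: [[392, 2, 14]], distance d = 14.
Number of correctable errors = floor((d-1)/2)
= floor((14 - 1)/2)
= floor(13/2)
= 6

6


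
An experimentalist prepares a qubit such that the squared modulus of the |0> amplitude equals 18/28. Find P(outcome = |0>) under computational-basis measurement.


|alpha|^2 = 18/28 = 0.6429
|beta|^2 = 1 - 18/28 = 10/28 = 0.3571
P(|0>) = |alpha|^2 = 0.6429

0.6429


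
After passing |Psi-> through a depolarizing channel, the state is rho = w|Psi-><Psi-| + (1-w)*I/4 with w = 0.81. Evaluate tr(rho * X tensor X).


|Psi-> = (|01> - |10>)/sqrt(2)
For the pure Bell state, <X_A X_B> = -1 (Bell-state Pauli correlator).
The maximally-mixed part I/4 has tr(I/4 * P tensor P) = 0 for any traceless Pauli P.
So <X_A X_B>_rho = w * (-1) + (1 - w) * 0
= 0.81 * (-1)
= -0.8100

-0.8100


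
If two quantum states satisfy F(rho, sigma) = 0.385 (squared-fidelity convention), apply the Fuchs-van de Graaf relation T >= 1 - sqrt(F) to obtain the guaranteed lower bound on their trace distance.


Fuchs-van de Graaf (squared-fidelity convention): 1 - sqrt(F) <= T <= sqrt(1 - F).
Lower bound: T >= 1 - sqrt(F)
sqrt(F) = sqrt(0.385) = 0.6205
T >= 1 - 0.6205
T >= 0.3795

0.3795


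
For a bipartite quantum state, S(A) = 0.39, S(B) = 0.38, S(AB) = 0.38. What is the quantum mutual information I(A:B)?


I(A:B) = S(A) + S(B) - S(AB)
= 0.39 + 0.38 - 0.38
= 0.3900

0.3900


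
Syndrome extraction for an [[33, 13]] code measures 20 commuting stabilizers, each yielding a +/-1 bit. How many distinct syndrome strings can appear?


Each stabilizer generator gives a binary (+1 or -1) measurement outcome.
With 20 independent generators:
Total syndromes = 2^20
= 1048576

1048576


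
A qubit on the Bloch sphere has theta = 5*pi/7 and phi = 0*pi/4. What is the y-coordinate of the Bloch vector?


theta = 2.2440, phi = 0.0000
r_y = sin(theta)*sin(phi) = 0.7818 * 0.0000
r_y = 0.0000

0.0000


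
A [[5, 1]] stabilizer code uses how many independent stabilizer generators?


For an [[n,k]] stabilizer code:
Number of stabilizer generators = n - k
= 5 - 1
= 4

4


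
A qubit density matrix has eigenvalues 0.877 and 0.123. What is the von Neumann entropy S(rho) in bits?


S = -p*log2(p) - (1-p)*log2(1-p)
p = 0.8770, 1-p = 0.1230
= -0.8770 * log2(0.8770) - 0.1230 * log2(0.1230)
= -(-0.1661) - (-0.3719)
= 0.5379

0.5379


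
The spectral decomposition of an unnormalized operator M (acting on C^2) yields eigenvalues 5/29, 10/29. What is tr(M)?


tr(M) = sum of eigenvalues
= 5/29 + 10/29
= 15/29
= 0.5172

0.5172


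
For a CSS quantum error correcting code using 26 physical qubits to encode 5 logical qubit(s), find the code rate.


Code rate R = k/n
= 5/26
= 0.1923

0.1923


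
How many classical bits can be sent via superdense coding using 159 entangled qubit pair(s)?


Superdense coding allows 2 classical bits per shared entangled pair.
159 pair(s) -> 2 * 159 = 318 classical bits

318


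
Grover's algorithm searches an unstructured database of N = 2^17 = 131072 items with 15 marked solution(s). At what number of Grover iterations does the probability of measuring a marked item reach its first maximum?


After j Grover iterations the success probability is P(j) = sin^2((2j+1)*theta), where sin(theta) = sqrt(k/N).
N = 2^17 = 131072, k = 15
sin(theta) = sqrt(k/N) = 0.0106977062
theta = arcsin(sqrt(k/N)) = 0.01069791025 rad
P(j) reaches its first maximum when (2j+1)*theta is as close as possible to pi/2, i.e. j = round(pi/(4*theta) - 1/2).
pi/(4*theta) - 1/2 = 72.9160
(For comparison, the common estimate pi/4 * sqrt(N/k) = 73.4174; the exact maximiser is used here.)
Optimal iterations = 73

73


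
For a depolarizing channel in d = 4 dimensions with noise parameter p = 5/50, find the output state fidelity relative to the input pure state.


F = (1-p) + p/d
= (1 - 0.1000) + 0.1000/4
= 0.9000 + 0.0250
= 0.9250

0.9250


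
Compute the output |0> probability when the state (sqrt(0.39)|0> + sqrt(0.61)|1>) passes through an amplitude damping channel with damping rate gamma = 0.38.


For amplitude damping with parameter gamma on state sqrt(a)|0> + sqrt(b)|1>:
alpha^2 = 0.39, beta^2 = 0.61
P(|0>) = alpha^2 + gamma * beta^2
= 0.39 + 0.38 * 0.61
= 0.39 + 0.2318
= 0.6218

0.6218


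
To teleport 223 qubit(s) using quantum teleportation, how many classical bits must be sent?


Quantum teleportation requires 2 classical bits per qubit teleported.
223 qubit(s) -> 2 * 223 = 446 classical bits

446


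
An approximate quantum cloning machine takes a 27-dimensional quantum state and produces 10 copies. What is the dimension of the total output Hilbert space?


Output space = H^(tensor 10) where dim(H) = 27
dim = 27^10
= 729 (after 2 factors)
= 19683 (after 3 factors)
= 531441 (after 4 factors)
= 14348907 (after 5 factors)
= 387420489 (after 6 factors)
= 10460353203 (after 7 factors)
= 282429536481 (after 8 factors)
= 7625597484987 (after 9 factors)
= 205891132094649 (after 10 factors)
= 205891132094649

205891132094649


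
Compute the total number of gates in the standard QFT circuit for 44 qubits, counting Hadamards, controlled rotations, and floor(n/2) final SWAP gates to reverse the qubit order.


Hadamard gates: 44
Controlled rotations: n*(n-1)/2 = 44*43/2 = 946
SWAP gates: floor(n/2) = floor(44/2) = 22
Total = 44 + 946 + 22
= 1012

1012
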